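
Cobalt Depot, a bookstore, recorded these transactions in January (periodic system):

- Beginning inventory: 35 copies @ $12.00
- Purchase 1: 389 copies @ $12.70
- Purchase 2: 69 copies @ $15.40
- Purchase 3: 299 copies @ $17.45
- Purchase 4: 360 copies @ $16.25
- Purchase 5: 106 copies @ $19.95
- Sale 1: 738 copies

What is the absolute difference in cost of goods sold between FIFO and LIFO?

$2,012.95

FIFO COGS: 35 @ $12.00 + 389 @ $12.70 + 69 @ $15.40 + 245 @ $17.45 = $10,698.15
LIFO COGS: 106 @ $19.95 + 360 @ $16.25 + 272 @ $17.45 = $12,711.10
Difference = |$10,698.15 − $12,711.10| = $2,012.95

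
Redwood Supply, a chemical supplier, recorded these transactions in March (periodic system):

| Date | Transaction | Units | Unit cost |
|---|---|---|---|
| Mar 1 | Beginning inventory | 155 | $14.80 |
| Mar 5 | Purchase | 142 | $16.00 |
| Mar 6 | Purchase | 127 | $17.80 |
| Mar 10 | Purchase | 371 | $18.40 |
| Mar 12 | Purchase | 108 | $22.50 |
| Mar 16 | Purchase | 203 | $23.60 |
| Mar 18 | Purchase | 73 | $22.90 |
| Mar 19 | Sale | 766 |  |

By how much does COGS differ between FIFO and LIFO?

$2,795.30

FIFO COGS: 155 @ $14.80 + 142 @ $16.00 + 127 @ $17.80 + 342 @ $18.40 = $13,119.40
LIFO COGS: 73 @ $22.90 + 203 @ $23.60 + 108 @ $22.50 + 371 @ $18.40 + 11 @ $17.80 = $15,914.70
Difference = |$13,119.40 − $15,914.70| = $2,795.30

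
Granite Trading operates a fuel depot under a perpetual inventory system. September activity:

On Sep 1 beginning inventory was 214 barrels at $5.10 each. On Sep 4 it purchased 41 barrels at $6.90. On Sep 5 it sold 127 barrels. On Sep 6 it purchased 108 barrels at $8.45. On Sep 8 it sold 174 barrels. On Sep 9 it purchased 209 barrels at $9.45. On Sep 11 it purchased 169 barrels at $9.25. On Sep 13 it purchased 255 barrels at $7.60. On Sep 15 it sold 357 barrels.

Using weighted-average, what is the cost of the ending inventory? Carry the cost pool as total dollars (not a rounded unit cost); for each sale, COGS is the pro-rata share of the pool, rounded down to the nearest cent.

Ending inventory = $2,868.04

After Sep 1: 214 on hand, pool $1,091.40 (≈ $5.1000 each)
After Sep 4: 255 on hand, pool $1,374.30 (≈ $5.3894 each)
Sep 5, sell 127: 127/255 × $1,374.30 → $684.45
After Sep 6: 236 on hand, pool $1,602.45 (≈ $6.7900 each)
Sep 8, sell 174: 174/236 × $1,602.45 → $1,181.46
After Sep 9: 271 on hand, pool $2,396.04 (≈ $8.8415 each)
After Sep 11: 440 on hand, pool $3,959.29 (≈ $8.9984 each)
After Sep 13: 695 on hand, pool $5,897.29 (≈ $8.4853 each)
Sep 15, sell 357: 357/695 × $5,897.29 → $3,029.25
Total COGS = $684.45 + $1,181.46 + $3,029.25 = $4,895.16
Ending inventory (cost pool remaining) = $2,868.04
Check: goods available $7,763.20 = COGS $4,895.16 + ending $2,868.04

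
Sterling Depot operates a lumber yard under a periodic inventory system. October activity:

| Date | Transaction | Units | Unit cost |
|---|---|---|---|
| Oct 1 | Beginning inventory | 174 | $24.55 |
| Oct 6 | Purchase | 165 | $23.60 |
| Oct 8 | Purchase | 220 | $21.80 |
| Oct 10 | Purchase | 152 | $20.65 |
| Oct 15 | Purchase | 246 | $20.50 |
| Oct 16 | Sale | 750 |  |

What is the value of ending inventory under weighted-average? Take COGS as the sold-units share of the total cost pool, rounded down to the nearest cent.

Ending inventory = $4,573.36

Oct 16, sell 750: 750/957 × $21,143.50 → $16,570.14
Ending inventory (cost pool remaining) = $4,573.36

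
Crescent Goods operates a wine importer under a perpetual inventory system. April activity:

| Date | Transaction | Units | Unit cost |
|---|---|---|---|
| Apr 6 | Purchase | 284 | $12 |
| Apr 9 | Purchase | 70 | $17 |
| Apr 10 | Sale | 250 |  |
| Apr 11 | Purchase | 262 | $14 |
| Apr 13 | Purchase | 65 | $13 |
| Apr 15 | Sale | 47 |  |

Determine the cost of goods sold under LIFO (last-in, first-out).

COGS = $3,961

Apr 10, 250 sold [LIFO — newest first]: 70 @ $17 + 180 @ $12 = $3,350
Apr 15, 47 sold [LIFO — newest first]: 47 @ $13 = $611
Total COGS = $3,350 + $611 = $3,961
Ending inventory: 104 @ $12 + 262 @ $14 + 18 @ $13 = $5,150
Check: goods available $9,111 = COGS $3,961 + ending $5,150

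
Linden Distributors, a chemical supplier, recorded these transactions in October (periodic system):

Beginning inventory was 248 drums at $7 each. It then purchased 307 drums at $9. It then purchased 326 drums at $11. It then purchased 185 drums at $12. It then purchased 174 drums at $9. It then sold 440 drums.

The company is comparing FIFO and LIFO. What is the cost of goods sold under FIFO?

FIFO COGS: 248 @ $7 + 192 @ $9 = $3,464
LIFO COGS: 174 @ $9 + 185 @ $12 + 81 @ $11 = $4,677

COGS = $3,464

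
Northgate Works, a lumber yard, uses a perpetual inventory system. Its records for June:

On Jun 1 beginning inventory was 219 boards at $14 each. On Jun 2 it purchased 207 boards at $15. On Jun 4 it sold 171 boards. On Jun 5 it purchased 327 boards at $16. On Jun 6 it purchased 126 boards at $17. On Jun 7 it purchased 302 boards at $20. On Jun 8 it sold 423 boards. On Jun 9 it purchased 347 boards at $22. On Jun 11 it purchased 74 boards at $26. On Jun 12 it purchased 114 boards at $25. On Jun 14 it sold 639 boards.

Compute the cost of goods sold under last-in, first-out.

Jun 4, 171 sold [LIFO — newest first]: 171 @ $15 = $2,565
Jun 8, 423 sold [LIFO — newest first]: 302 @ $20 + 121 @ $17 = $8,097
Jun 14, 639 sold [LIFO — newest first]: 114 @ $25 + 74 @ $26 + 347 @ $22 + 5 @ $17 + 99 @ $16 = $14,077
Total COGS = $2,565 + $8,097 + $14,077 = $24,739
Ending inventory: 219 @ $14 + 36 @ $15 + 228 @ $16 = $7,254

COGS = $24,739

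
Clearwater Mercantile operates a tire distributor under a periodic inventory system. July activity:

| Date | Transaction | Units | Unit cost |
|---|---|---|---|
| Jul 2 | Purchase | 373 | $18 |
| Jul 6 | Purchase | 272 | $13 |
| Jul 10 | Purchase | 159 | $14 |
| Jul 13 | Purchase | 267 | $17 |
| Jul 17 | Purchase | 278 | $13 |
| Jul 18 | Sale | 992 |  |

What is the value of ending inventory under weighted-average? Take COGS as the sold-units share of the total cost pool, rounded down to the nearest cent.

Jul 18, sell 992: 992/1349 × $20,629.00 → $15,169.73
Ending inventory (cost pool remaining) = $5,459.27

Ending inventory = $5,459.27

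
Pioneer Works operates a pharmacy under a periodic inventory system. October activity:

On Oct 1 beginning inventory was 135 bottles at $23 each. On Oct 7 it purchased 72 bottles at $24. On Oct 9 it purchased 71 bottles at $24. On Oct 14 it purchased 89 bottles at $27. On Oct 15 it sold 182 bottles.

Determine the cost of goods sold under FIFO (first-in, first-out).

COGS = $4,233

Oct 15, 182 sold [FIFO — oldest first]: 135 @ $23 + 47 @ $24 = $4,233
Ending inventory: 25 @ $24 + 71 @ $24 + 89 @ $27 = $4,707
Check: goods available $8,940 = COGS $4,233 + ending $4,707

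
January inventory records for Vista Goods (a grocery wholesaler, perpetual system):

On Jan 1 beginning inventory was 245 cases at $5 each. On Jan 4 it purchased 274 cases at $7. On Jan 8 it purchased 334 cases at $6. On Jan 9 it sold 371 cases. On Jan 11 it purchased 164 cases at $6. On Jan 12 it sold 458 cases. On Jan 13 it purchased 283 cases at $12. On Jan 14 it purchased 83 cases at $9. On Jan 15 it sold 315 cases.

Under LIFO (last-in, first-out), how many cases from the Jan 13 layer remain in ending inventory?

Jan 9, 371 sold [LIFO — newest first]: 334 @ $6 + 37 @ $7 = $2,263
Jan 12, 458 sold [LIFO — newest first]: 164 @ $6 + 237 @ $7 + 57 @ $5 = $2,928
Jan 15, 315 sold [LIFO — newest first]: 83 @ $9 + 232 @ $12 = $3,531
Total COGS = $2,263 + $2,928 + $3,531 = $8,722
Ending inventory: 188 @ $5 + 51 @ $12 = $1,552
Check: goods available $10,274 = COGS $8,722 + ending $1,552

51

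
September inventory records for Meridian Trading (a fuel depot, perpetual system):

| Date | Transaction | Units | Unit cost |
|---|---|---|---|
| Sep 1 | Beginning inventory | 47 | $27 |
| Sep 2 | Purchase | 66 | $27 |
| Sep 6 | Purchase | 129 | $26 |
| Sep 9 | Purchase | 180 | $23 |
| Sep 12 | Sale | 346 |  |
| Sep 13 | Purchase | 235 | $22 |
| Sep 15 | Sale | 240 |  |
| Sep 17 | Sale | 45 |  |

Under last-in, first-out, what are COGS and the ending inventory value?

COGS = $15,013; ending inventory = $702

Sep 12, 346 sold [LIFO — newest first]: 180 @ $23 + 129 @ $26 + 37 @ $27 = $8,493
Sep 15, 240 sold [LIFO — newest first]: 235 @ $22 + 5 @ $27 = $5,305
Sep 17, 45 sold [LIFO — newest first]: 24 @ $27 + 21 @ $27 = $1,215
Total COGS = $8,493 + $5,305 + $1,215 = $15,013
Ending inventory: 26 @ $27 = $702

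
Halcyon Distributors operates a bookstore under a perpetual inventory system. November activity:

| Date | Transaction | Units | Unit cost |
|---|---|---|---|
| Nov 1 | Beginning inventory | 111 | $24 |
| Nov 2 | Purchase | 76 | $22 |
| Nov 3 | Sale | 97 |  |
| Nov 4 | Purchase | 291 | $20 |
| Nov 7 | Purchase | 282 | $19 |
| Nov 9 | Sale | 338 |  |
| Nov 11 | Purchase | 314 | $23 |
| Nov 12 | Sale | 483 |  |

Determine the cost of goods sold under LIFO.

COGS = $19,256

Nov 3, 97 sold [LIFO — newest first]: 76 @ $22 + 21 @ $24 = $2,176
Nov 9, 338 sold [LIFO — newest first]: 282 @ $19 + 56 @ $20 = $6,478
Nov 12, 483 sold [LIFO — newest first]: 314 @ $23 + 169 @ $20 = $10,602
Total COGS = $2,176 + $6,478 + $10,602 = $19,256
Ending inventory: 90 @ $24 + 66 @ $20 = $3,480
Check: goods available $22,736 = COGS $19,256 + ending $3,480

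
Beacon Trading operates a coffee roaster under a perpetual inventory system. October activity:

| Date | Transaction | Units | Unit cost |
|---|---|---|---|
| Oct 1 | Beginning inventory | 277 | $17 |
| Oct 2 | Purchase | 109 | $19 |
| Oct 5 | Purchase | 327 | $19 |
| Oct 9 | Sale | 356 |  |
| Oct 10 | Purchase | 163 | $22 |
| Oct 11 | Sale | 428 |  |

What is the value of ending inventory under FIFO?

Ending inventory = $2,024

Oct 9, 356 sold [FIFO — oldest first]: 277 @ $17 + 79 @ $19 = $6,210
Oct 11, 428 sold [FIFO — oldest first]: 30 @ $19 + 327 @ $19 + 71 @ $22 = $8,345
Total COGS = $6,210 + $8,345 = $14,555
Ending inventory: 92 @ $22 = $2,024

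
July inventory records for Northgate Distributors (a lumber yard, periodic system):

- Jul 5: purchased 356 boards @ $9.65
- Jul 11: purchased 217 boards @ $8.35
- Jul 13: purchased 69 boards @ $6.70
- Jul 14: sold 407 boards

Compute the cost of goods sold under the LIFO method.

Jul 14, 407 sold [LIFO — newest first]: 69 @ $6.70 + 217 @ $8.35 + 121 @ $9.65 = $3,441.90
Ending inventory: 235 @ $9.65 = $2,267.75
Check: goods available $5,709.65 = COGS $3,441.90 + ending $2,267.75

COGS = $3,441.90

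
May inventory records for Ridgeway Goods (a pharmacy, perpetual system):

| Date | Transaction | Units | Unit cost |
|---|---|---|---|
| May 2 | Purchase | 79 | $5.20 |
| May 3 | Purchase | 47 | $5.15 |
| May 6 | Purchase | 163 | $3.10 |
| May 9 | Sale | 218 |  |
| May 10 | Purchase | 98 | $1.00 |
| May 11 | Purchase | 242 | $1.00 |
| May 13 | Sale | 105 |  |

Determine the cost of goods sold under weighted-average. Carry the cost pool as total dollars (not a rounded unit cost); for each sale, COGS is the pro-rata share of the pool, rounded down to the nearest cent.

COGS = $1,033.17

After May 2: 79 on hand, pool $410.80 (≈ $5.2000 each)
After May 3: 126 on hand, pool $652.85 (≈ $5.1813 each)
After May 6: 289 on hand, pool $1,158.15 (≈ $4.0074 each)
May 9, sell 218: 218/289 × $1,158.15 → $873.62
After May 10: 169 on hand, pool $382.53 (≈ $2.2635 each)
After May 11: 411 on hand, pool $624.53 (≈ $1.5195 each)
May 13, sell 105: 105/411 × $624.53 → $159.55
Total COGS = $873.62 + $159.55 = $1,033.17
Ending inventory (cost pool remaining) = $464.98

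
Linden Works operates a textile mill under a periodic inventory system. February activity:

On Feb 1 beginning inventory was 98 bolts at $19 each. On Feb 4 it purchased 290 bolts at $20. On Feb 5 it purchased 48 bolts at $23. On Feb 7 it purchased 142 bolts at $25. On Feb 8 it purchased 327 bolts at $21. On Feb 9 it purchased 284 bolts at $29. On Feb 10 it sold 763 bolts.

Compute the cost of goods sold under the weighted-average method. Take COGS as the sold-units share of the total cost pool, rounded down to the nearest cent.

COGS = $17,595.20

Feb 10, sell 763: 763/1189 × $27,419.00 → $17,595.20
Ending inventory (cost pool remaining) = $9,823.80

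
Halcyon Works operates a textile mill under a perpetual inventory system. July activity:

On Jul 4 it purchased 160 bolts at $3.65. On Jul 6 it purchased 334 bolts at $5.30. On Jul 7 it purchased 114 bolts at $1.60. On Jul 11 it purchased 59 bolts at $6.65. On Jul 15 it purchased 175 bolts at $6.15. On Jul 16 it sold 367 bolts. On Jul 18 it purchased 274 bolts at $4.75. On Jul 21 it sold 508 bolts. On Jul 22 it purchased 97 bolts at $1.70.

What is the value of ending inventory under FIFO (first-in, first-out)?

Jul 16, 367 sold [FIFO — oldest first]: 160 @ $3.65 + 207 @ $5.30 = $1,681.10
Jul 21, 508 sold [FIFO — oldest first]: 127 @ $5.30 + 114 @ $1.60 + 59 @ $6.65 + 175 @ $6.15 + 33 @ $4.75 = $2,480.85
Total COGS = $1,681.10 + $2,480.85 = $4,161.95
Ending inventory: 241 @ $4.75 + 97 @ $1.70 = $1,309.65

Ending inventory = $1,309.65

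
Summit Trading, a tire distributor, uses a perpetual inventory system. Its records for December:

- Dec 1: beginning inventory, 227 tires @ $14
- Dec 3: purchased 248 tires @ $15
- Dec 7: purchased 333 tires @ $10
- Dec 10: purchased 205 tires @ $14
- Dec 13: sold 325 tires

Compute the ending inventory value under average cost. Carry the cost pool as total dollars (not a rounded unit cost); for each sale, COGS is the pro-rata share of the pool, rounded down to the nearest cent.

After Dec 1: 227 on hand, pool $3,178.00 (≈ $14.0000 each)
After Dec 3: 475 on hand, pool $6,898.00 (≈ $14.5221 each)
After Dec 7: 808 on hand, pool $10,228.00 (≈ $12.6584 each)
After Dec 10: 1013 on hand, pool $13,098.00 (≈ $12.9299 each)
Dec 13, sell 325: 325/1013 × $13,098.00 → $4,202.22
Ending inventory (cost pool remaining) = $8,895.78

Ending inventory = $8,895.78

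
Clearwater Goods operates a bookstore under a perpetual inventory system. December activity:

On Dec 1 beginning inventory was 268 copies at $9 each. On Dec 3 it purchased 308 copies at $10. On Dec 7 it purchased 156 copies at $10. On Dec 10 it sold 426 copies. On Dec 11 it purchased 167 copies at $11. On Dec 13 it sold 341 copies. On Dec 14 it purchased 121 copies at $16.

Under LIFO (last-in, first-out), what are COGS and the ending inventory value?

COGS = $7,701; ending inventory = $3,124

Dec 10, 426 sold [LIFO — newest first]: 156 @ $10 + 270 @ $10 = $4,260
Dec 13, 341 sold [LIFO — newest first]: 167 @ $11 + 38 @ $10 + 136 @ $9 = $3,441
Total COGS = $4,260 + $3,441 = $7,701
Ending inventory: 132 @ $9 + 121 @ $16 = $3,124
Check: goods available $10,825 = COGS $7,701 + ending $3,124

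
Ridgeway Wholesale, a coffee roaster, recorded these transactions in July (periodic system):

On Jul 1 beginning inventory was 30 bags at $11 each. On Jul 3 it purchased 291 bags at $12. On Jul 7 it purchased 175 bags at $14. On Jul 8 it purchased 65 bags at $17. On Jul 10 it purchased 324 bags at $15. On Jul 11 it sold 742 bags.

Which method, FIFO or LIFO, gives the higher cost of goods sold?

FIFO COGS: 30 @ $11 + 291 @ $12 + 175 @ $14 + 65 @ $17 + 181 @ $15 = $10,092
LIFO COGS: 324 @ $15 + 65 @ $17 + 175 @ $14 + 178 @ $12 = $10,551

LIFO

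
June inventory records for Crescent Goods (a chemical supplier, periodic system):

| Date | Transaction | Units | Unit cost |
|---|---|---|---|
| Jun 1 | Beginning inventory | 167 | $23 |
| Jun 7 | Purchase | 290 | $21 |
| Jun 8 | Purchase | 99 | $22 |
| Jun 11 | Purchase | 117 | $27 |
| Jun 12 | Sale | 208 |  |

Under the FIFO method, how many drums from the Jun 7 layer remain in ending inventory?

249

Jun 12, 208 sold [FIFO — oldest first]: 167 @ $23 + 41 @ $21 = $4,702
Ending inventory: 249 @ $21 + 99 @ $22 + 117 @ $27 = $10,566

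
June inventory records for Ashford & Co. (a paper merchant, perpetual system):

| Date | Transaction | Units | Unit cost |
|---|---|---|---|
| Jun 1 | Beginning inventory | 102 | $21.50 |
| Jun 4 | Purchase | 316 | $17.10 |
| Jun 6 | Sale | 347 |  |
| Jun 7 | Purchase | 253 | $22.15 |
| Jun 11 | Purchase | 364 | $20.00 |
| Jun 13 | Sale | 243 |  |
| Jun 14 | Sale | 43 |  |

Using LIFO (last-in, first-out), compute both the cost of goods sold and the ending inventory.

COGS = $11,790.10; ending inventory = $8,690.45

Jun 6, 347 sold [LIFO — newest first]: 316 @ $17.10 + 31 @ $21.50 = $6,070.10
Jun 13, 243 sold [LIFO — newest first]: 243 @ $20.00 = $4,860.00
Jun 14, 43 sold [LIFO — newest first]: 43 @ $20.00 = $860.00
Total COGS = $6,070.10 + $4,860.00 + $860.00 = $11,790.10
Ending inventory: 71 @ $21.50 + 253 @ $22.15 + 78 @ $20.00 = $8,690.45
Check: goods available $20,480.55 = COGS $11,790.10 + ending $8,690.45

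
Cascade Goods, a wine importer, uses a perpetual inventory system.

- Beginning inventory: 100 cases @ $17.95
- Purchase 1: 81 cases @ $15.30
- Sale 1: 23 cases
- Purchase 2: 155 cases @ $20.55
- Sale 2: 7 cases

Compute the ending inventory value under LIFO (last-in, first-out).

Sale 1 (23) [LIFO — newest first]: 23 @ $15.30 = $351.90
Sale 2 (7) [LIFO — newest first]: 7 @ $20.55 = $143.85
Total COGS = $351.90 + $143.85 = $495.75
Ending inventory: 100 @ $17.95 + 58 @ $15.30 + 148 @ $20.55 = $5,723.80

Ending inventory = $5,723.80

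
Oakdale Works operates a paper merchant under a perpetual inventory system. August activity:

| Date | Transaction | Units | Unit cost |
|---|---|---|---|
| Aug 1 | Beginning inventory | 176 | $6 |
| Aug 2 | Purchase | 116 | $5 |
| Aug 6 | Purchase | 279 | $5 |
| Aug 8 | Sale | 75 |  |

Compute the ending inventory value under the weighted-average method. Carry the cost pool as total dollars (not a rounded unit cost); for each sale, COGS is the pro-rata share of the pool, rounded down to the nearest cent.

After Aug 1: 176 on hand, pool $1,056.00 (≈ $6.0000 each)
After Aug 2: 292 on hand, pool $1,636.00 (≈ $5.6027 each)
After Aug 6: 571 on hand, pool $3,031.00 (≈ $5.3082 each)
Aug 8, sell 75: 75/571 × $3,031.00 → $398.11
Ending inventory (cost pool remaining) = $2,632.89

Ending inventory = $2,632.89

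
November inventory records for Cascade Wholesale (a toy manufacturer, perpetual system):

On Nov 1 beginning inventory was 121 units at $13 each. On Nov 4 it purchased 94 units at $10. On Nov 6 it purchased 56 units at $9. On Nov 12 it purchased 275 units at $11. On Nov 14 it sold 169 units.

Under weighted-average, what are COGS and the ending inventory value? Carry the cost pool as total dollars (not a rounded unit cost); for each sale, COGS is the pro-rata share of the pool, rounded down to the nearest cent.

COGS = $1,870.14; ending inventory = $4,171.86

After Nov 1: 121 on hand, pool $1,573.00 (≈ $13.0000 each)
After Nov 4: 215 on hand, pool $2,513.00 (≈ $11.6884 each)
After Nov 6: 271 on hand, pool $3,017.00 (≈ $11.1328 each)
After Nov 12: 546 on hand, pool $6,042.00 (≈ $11.0659 each)
Nov 14, sell 169: 169/546 × $6,042.00 → $1,870.14
Ending inventory (cost pool remaining) = $4,171.86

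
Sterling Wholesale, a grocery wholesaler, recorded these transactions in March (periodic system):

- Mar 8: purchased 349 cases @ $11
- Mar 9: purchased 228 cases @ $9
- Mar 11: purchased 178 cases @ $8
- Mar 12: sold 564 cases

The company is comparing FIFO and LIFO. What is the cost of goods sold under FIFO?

FIFO COGS: 349 @ $11 + 215 @ $9 = $5,774
LIFO COGS: 178 @ $8 + 228 @ $9 + 158 @ $11 = $5,214

COGS = $5,774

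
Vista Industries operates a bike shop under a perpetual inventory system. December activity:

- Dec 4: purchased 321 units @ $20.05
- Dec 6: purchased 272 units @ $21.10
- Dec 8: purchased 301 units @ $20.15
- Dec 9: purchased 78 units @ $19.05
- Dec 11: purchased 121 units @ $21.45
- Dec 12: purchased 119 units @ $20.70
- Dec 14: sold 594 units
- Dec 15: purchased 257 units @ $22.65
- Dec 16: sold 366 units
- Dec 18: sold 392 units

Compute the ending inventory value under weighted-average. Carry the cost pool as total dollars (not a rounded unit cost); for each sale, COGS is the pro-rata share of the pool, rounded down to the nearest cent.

Ending inventory = $2,468.24

After Dec 4: 321 on hand, pool $6,436.05 (≈ $20.0500 each)
After Dec 6: 593 on hand, pool $12,175.25 (≈ $20.5316 each)
After Dec 8: 894 on hand, pool $18,240.40 (≈ $20.4031 each)
After Dec 9: 972 on hand, pool $19,726.30 (≈ $20.2945 each)
After Dec 11: 1093 on hand, pool $22,321.75 (≈ $20.4225 each)
After Dec 12: 1212 on hand, pool $24,785.05 (≈ $20.4497 each)
Dec 14, sell 594: 594/1212 × $24,785.05 → $12,147.12
After Dec 15: 875 on hand, pool $18,458.98 (≈ $21.0960 each)
Dec 16, sell 366: 366/875 × $18,458.98 → $7,721.12
Dec 18, sell 392: 392/509 × $10,737.86 → $8,269.62
Total COGS = $12,147.12 + $7,721.12 + $8,269.62 = $28,137.86
Ending inventory (cost pool remaining) = $2,468.24
Check: goods available $30,606.10 = COGS $28,137.86 + ending $2,468.24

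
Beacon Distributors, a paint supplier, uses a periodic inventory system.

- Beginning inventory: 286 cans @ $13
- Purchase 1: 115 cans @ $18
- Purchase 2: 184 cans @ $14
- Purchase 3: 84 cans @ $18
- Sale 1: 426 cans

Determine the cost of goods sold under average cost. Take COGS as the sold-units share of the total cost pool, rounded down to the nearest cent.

Sale 1, sell 426: 426/669 × $9,876.00 → $6,288.75
Ending inventory (cost pool remaining) = $3,587.25

COGS = $6,288.75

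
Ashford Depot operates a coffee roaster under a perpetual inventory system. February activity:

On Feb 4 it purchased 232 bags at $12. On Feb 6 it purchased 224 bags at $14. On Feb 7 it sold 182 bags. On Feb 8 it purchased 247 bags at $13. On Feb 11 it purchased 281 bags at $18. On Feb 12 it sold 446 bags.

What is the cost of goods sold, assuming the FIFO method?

COGS = $8,156

Feb 7, 182 sold [FIFO — oldest first]: 182 @ $12 = $2,184
Feb 12, 446 sold [FIFO — oldest first]: 50 @ $12 + 224 @ $14 + 172 @ $13 = $5,972
Total COGS = $2,184 + $5,972 = $8,156
Ending inventory: 75 @ $13 + 281 @ $18 = $6,033
Check: goods available $14,189 = COGS $8,156 + ending $6,033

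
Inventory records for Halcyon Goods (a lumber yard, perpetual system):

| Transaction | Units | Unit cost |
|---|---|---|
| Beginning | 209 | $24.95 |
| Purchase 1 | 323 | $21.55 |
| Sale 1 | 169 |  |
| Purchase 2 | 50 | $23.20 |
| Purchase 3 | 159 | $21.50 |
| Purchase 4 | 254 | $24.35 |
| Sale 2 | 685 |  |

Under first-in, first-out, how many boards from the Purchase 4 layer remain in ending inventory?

141

Sale 1 (169) [FIFO — oldest first]: 169 @ $24.95 = $4,216.55
Sale 2 (685) [FIFO — oldest first]: 40 @ $24.95 + 323 @ $21.55 + 50 @ $23.20 + 159 @ $21.50 + 113 @ $24.35 = $15,288.70
Total COGS = $4,216.55 + $15,288.70 = $19,505.25
Ending inventory: 141 @ $24.35 = $3,433.35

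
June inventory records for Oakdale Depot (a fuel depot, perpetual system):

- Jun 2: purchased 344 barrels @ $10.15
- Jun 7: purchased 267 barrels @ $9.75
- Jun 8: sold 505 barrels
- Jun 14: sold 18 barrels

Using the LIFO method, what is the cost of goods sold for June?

Jun 8, 505 sold [LIFO — newest first]: 267 @ $9.75 + 238 @ $10.15 = $5,018.95
Jun 14, 18 sold [LIFO — newest first]: 18 @ $10.15 = $182.70
Total COGS = $5,018.95 + $182.70 = $5,201.65
Ending inventory: 88 @ $10.15 = $893.20
Check: goods available $6,094.85 = COGS $5,201.65 + ending $893.20

COGS = $5,201.65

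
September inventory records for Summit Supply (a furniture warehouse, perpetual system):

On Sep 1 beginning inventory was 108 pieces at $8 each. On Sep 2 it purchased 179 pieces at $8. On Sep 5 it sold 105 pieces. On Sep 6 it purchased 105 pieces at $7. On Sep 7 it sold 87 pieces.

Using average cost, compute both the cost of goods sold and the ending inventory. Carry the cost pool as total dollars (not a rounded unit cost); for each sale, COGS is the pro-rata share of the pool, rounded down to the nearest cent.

After Sep 1: 108 on hand, pool $864.00 (≈ $8.0000 each)
After Sep 2: 287 on hand, pool $2,296.00 (≈ $8.0000 each)
Sep 5, sell 105: 105/287 × $2,296.00 → $840.00
After Sep 6: 287 on hand, pool $2,191.00 (≈ $7.6341 each)
Sep 7, sell 87: 87/287 × $2,191.00 → $664.17
Total COGS = $840.00 + $664.17 = $1,504.17
Ending inventory (cost pool remaining) = $1,526.83

COGS = $1,504.17; ending inventory = $1,526.83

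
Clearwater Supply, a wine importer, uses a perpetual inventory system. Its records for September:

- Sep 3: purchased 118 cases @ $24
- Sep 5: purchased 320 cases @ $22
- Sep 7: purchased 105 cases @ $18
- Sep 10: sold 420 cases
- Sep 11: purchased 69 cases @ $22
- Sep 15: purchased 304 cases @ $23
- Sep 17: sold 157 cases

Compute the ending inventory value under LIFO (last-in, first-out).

Ending inventory = $7,841

Sep 10, 420 sold [LIFO — newest first]: 105 @ $18 + 315 @ $22 = $8,820
Sep 17, 157 sold [LIFO — newest first]: 157 @ $23 = $3,611
Total COGS = $8,820 + $3,611 = $12,431
Ending inventory: 118 @ $24 + 5 @ $22 + 69 @ $22 + 147 @ $23 = $7,841
Check: goods available $20,272 = COGS $12,431 + ending $7,841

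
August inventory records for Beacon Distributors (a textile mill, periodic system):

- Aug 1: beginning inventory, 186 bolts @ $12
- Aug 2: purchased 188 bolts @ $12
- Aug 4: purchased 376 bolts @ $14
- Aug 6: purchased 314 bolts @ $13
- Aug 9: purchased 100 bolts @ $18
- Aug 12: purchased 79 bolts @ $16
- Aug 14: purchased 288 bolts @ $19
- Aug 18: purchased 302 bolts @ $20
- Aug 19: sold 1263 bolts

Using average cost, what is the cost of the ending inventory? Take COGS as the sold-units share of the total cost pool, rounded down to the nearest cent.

Aug 19, sell 1263: 1263/1833 × $28,410.00 → $19,575.46
Ending inventory (cost pool remaining) = $8,834.54

Ending inventory = $8,834.54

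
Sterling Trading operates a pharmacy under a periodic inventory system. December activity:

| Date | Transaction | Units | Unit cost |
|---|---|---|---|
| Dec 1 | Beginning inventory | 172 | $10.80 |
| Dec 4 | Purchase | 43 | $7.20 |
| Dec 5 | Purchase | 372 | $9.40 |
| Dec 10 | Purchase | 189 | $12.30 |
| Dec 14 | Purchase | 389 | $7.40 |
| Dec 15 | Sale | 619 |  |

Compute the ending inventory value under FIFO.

Ending inventory = $4,809.70

Dec 15, 619 sold [FIFO — oldest first]: 172 @ $10.80 + 43 @ $7.20 + 372 @ $9.40 + 32 @ $12.30 = $6,057.60
Ending inventory: 157 @ $12.30 + 389 @ $7.40 = $4,809.70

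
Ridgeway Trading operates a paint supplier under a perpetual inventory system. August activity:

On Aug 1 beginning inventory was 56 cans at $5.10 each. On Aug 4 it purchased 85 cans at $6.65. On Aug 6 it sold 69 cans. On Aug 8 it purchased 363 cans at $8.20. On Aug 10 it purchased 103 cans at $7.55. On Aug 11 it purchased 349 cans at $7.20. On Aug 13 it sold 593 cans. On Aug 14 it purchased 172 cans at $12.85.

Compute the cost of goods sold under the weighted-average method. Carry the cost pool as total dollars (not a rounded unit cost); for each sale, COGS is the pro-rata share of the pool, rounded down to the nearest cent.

After Aug 1: 56 on hand, pool $285.60 (≈ $5.1000 each)
After Aug 4: 141 on hand, pool $850.85 (≈ $6.0344 each)
Aug 6, sell 69: 69/141 × $850.85 → $416.37
After Aug 8: 435 on hand, pool $3,411.08 (≈ $7.8416 each)
After Aug 10: 538 on hand, pool $4,188.73 (≈ $7.7857 each)
After Aug 11: 887 on hand, pool $6,701.53 (≈ $7.5553 each)
Aug 13, sell 593: 593/887 × $6,701.53 → $4,480.27
After Aug 14: 466 on hand, pool $4,431.46 (≈ $9.5096 each)
Total COGS = $416.37 + $4,480.27 = $4,896.64
Ending inventory (cost pool remaining) = $4,431.46
Check: goods available $9,328.10 = COGS $4,896.64 + ending $4,431.46

COGS = $4,896.64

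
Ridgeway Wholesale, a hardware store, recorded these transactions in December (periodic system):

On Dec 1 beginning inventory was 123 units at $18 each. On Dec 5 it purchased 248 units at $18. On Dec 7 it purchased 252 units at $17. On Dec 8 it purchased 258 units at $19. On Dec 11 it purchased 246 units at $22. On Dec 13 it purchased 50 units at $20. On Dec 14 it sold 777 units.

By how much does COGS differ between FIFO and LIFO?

$1,217

FIFO COGS: 123 @ $18 + 248 @ $18 + 252 @ $17 + 154 @ $19 = $13,888
LIFO COGS: 50 @ $20 + 246 @ $22 + 258 @ $19 + 223 @ $17 = $15,105
Difference = |$13,888 − $15,105| = $1,217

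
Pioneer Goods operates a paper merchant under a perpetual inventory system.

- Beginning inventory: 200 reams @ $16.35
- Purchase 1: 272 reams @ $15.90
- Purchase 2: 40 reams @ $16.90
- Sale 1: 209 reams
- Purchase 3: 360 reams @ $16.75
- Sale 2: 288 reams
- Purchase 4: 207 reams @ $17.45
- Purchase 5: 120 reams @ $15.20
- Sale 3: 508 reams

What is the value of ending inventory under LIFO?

Sale 1 (209) [LIFO — newest first]: 40 @ $16.90 + 169 @ $15.90 = $3,363.10
Sale 2 (288) [LIFO — newest first]: 288 @ $16.75 = $4,824.00
Sale 3 (508) [LIFO — newest first]: 120 @ $15.20 + 207 @ $17.45 + 72 @ $16.75 + 103 @ $15.90 + 6 @ $16.35 = $8,377.95
Total COGS = $3,363.10 + $4,824.00 + $8,377.95 = $16,565.05
Ending inventory: 194 @ $16.35 = $3,171.90

Ending inventory = $3,171.90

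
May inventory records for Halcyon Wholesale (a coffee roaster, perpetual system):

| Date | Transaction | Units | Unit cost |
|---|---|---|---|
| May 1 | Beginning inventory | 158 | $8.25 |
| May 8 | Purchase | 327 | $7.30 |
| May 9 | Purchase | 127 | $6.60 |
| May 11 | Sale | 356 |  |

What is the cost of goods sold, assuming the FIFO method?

May 11, 356 sold [FIFO — oldest first]: 158 @ $8.25 + 198 @ $7.30 = $2,748.90
Ending inventory: 129 @ $7.30 + 127 @ $6.60 = $1,779.90

COGS = $2,748.90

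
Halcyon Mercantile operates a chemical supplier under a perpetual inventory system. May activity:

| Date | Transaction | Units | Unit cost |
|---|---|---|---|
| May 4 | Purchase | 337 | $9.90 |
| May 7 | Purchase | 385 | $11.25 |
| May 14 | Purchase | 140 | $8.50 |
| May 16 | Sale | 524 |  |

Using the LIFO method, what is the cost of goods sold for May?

COGS = $5,510.00

May 16, 524 sold [LIFO — newest first]: 140 @ $8.50 + 384 @ $11.25 = $5,510.00
Ending inventory: 337 @ $9.90 + 1 @ $11.25 = $3,347.55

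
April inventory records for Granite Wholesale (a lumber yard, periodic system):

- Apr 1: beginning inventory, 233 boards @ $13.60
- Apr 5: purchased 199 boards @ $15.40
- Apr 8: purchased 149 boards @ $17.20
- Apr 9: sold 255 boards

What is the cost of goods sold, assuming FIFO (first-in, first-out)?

Apr 9, 255 sold [FIFO — oldest first]: 233 @ $13.60 + 22 @ $15.40 = $3,507.60
Ending inventory: 177 @ $15.40 + 149 @ $17.20 = $5,288.60

COGS = $3,507.60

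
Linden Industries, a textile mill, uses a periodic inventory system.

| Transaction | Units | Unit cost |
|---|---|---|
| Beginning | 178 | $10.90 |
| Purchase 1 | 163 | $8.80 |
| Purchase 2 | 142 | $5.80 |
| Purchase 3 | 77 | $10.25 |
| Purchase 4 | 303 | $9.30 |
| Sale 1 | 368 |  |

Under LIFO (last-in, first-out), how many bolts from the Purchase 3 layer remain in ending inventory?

12

Sale 1 (368) [LIFO — newest first]: 303 @ $9.30 + 65 @ $10.25 = $3,484.15
Ending inventory: 178 @ $10.90 + 163 @ $8.80 + 142 @ $5.80 + 12 @ $10.25 = $4,321.20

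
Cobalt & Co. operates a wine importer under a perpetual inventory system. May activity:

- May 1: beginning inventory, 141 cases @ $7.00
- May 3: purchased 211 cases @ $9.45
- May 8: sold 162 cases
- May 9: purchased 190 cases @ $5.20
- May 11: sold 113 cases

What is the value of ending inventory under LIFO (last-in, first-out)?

Ending inventory = $1,850.45

May 8, 162 sold [LIFO — newest first]: 162 @ $9.45 = $1,530.90
May 11, 113 sold [LIFO — newest first]: 113 @ $5.20 = $587.60
Total COGS = $1,530.90 + $587.60 = $2,118.50
Ending inventory: 141 @ $7.00 + 49 @ $9.45 + 77 @ $5.20 = $1,850.45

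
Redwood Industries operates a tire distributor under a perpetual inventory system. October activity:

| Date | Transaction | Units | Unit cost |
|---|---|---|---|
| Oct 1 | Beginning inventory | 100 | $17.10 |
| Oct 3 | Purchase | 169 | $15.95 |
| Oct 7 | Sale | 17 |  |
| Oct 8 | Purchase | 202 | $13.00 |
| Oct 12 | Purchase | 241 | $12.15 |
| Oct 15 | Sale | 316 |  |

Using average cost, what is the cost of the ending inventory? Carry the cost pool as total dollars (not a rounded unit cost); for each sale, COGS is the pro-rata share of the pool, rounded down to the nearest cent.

Ending inventory = $5,279.44

After Oct 1: 100 on hand, pool $1,710.00 (≈ $17.1000 each)
After Oct 3: 269 on hand, pool $4,405.55 (≈ $16.3775 each)
Oct 7, sell 17: 17/269 × $4,405.55 → $278.41
After Oct 8: 454 on hand, pool $6,753.14 (≈ $14.8748 each)
After Oct 12: 695 on hand, pool $9,681.29 (≈ $13.9299 each)
Oct 15, sell 316: 316/695 × $9,681.29 → $4,401.85
Total COGS = $278.41 + $4,401.85 = $4,680.26
Ending inventory (cost pool remaining) = $5,279.44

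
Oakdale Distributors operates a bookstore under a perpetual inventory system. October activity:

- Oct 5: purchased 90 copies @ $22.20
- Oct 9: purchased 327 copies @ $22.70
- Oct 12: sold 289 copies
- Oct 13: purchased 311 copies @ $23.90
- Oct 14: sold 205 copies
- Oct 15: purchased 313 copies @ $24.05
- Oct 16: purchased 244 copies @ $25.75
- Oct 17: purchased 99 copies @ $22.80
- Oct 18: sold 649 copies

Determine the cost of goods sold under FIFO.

Oct 12, 289 sold [FIFO — oldest first]: 90 @ $22.20 + 199 @ $22.70 = $6,515.30
Oct 14, 205 sold [FIFO — oldest first]: 128 @ $22.70 + 77 @ $23.90 = $4,745.90
Oct 18, 649 sold [FIFO — oldest first]: 234 @ $23.90 + 313 @ $24.05 + 102 @ $25.75 = $15,746.75
Total COGS = $6,515.30 + $4,745.90 + $15,746.75 = $27,007.95
Ending inventory: 142 @ $25.75 + 99 @ $22.80 = $5,913.70

COGS = $27,007.95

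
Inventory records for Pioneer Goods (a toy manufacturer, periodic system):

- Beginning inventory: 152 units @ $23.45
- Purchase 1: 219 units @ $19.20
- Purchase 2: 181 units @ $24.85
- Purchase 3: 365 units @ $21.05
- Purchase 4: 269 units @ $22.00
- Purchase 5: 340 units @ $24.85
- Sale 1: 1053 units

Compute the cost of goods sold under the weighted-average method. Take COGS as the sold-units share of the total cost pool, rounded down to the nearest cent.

COGS = $23,680.28

Sale 1, sell 1053: 1053/1526 × $34,317.30 → $23,680.28
Ending inventory (cost pool remaining) = $10,637.02
Check: goods available $34,317.30 = COGS $23,680.28 + ending $10,637.02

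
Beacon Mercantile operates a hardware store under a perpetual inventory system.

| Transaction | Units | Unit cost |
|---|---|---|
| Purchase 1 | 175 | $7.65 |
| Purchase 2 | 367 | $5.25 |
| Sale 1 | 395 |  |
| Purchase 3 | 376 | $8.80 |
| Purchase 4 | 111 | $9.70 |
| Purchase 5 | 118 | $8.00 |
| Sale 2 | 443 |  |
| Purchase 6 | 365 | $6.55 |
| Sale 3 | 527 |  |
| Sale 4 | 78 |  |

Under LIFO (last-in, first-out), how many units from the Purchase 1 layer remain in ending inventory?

Sale 1 (395) [LIFO — newest first]: 367 @ $5.25 + 28 @ $7.65 = $2,140.95
Sale 2 (443) [LIFO — newest first]: 118 @ $8.00 + 111 @ $9.70 + 214 @ $8.80 = $3,903.90
Sale 3 (527) [LIFO — newest first]: 365 @ $6.55 + 162 @ $8.80 = $3,816.35
Sale 4 (78) [LIFO — newest first]: 78 @ $7.65 = $596.70
Total COGS = $2,140.95 + $3,903.90 + $3,816.35 + $596.70 = $10,457.90
Ending inventory: 69 @ $7.65 = $527.85
Check: goods available $10,985.75 = COGS $10,457.90 + ending $527.85

69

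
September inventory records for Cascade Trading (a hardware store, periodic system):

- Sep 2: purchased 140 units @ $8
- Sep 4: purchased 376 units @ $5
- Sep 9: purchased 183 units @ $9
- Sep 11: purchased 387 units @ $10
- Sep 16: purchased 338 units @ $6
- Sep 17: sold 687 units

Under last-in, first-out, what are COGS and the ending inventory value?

Sep 17, 687 sold [LIFO — newest first]: 338 @ $6 + 349 @ $10 = $5,518
Ending inventory: 140 @ $8 + 376 @ $5 + 183 @ $9 + 38 @ $10 = $5,027

COGS = $5,518; ending inventory = $5,027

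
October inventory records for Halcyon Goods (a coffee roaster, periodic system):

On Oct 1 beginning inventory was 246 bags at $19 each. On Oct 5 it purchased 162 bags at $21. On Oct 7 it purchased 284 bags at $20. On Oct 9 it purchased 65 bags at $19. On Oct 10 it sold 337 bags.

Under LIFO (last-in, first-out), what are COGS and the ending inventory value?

COGS = $6,675; ending inventory = $8,316

Oct 10, 337 sold [LIFO — newest first]: 65 @ $19 + 272 @ $20 = $6,675
Ending inventory: 246 @ $19 + 162 @ $21 + 12 @ $20 = $8,316
Check: goods available $14,991 = COGS $6,675 + ending $8,316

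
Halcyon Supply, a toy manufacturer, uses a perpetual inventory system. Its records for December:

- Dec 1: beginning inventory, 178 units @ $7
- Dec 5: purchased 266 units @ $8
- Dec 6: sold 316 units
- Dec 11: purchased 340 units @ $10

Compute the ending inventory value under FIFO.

Ending inventory = $4,424

Dec 6, 316 sold [FIFO — oldest first]: 178 @ $7 + 138 @ $8 = $2,350
Ending inventory: 128 @ $8 + 340 @ $10 = $4,424
Check: goods available $6,774 = COGS $2,350 + ending $4,424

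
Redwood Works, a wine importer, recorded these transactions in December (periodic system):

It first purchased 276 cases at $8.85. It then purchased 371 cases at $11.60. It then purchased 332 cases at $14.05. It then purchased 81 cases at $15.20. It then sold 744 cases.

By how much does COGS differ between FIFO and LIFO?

$1,626.35

FIFO COGS: 276 @ $8.85 + 371 @ $11.60 + 97 @ $14.05 = $8,109.05
LIFO COGS: 81 @ $15.20 + 332 @ $14.05 + 331 @ $11.60 = $9,735.40
Difference = |$8,109.05 − $9,735.40| = $1,626.35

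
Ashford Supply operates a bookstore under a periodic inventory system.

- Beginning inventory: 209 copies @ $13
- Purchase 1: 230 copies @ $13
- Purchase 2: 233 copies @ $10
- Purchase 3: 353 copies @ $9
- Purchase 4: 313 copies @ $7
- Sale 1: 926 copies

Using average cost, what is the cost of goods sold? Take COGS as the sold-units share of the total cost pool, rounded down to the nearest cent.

COGS = $9,277.30

Sale 1, sell 926: 926/1338 × $13,405.00 → $9,277.30
Ending inventory (cost pool remaining) = $4,127.70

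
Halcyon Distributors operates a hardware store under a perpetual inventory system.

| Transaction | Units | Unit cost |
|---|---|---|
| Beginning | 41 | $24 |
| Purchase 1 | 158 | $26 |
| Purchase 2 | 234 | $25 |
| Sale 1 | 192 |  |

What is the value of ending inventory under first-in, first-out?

Ending inventory = $6,032

Sale 1 (192) [FIFO — oldest first]: 41 @ $24 + 151 @ $26 = $4,910
Ending inventory: 7 @ $26 + 234 @ $25 = $6,032
Check: goods available $10,942 = COGS $4,910 + ending $6,032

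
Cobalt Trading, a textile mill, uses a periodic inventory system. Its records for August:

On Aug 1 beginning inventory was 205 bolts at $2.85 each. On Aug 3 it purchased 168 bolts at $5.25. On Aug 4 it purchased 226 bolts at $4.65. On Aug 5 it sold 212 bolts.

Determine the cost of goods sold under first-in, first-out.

Aug 5, 212 sold [FIFO — oldest first]: 205 @ $2.85 + 7 @ $5.25 = $621.00
Ending inventory: 161 @ $5.25 + 226 @ $4.65 = $1,896.15
Check: goods available $2,517.15 = COGS $621.00 + ending $1,896.15

COGS = $621.00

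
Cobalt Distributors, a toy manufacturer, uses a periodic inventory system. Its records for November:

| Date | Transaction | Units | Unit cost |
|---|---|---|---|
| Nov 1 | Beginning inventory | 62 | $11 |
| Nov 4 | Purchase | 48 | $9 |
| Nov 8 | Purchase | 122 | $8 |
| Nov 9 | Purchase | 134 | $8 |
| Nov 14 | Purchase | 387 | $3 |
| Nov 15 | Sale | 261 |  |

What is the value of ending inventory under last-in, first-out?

Ending inventory = $3,540

Nov 15, 261 sold [LIFO — newest first]: 261 @ $3 = $783
Ending inventory: 62 @ $11 + 48 @ $9 + 122 @ $8 + 134 @ $8 + 126 @ $3 = $3,540
Check: goods available $4,323 = COGS $783 + ending $3,540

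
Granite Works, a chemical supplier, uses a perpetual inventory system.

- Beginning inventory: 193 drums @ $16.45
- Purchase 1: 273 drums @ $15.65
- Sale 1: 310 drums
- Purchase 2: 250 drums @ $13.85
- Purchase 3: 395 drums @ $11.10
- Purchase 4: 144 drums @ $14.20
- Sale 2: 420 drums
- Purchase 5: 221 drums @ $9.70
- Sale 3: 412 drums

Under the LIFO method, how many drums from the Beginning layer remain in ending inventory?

Sale 1 (310) [LIFO — newest first]: 273 @ $15.65 + 37 @ $16.45 = $4,881.10
Sale 2 (420) [LIFO — newest first]: 144 @ $14.20 + 276 @ $11.10 = $5,108.40
Sale 3 (412) [LIFO — newest first]: 221 @ $9.70 + 119 @ $11.10 + 72 @ $13.85 = $4,461.80
Total COGS = $4,881.10 + $5,108.40 + $4,461.80 = $14,451.30
Ending inventory: 156 @ $16.45 + 178 @ $13.85 = $5,031.50
Check: goods available $19,482.80 = COGS $14,451.30 + ending $5,031.50

156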